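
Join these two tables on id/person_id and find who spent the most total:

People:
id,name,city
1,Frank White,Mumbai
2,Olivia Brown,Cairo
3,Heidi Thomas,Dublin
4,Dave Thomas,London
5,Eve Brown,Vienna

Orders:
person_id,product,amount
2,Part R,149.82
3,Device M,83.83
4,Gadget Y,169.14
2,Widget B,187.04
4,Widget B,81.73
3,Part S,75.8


Join on: people.id = orders.person_id

Joined rows:
  Olivia Brown (Cairo) bought Part R for $149.82
  Heidi Thomas (Dublin) bought Device M for $83.83
  Dave Thomas (London) bought Gadget Y for $169.14
  Olivia Brown (Cairo) bought Widget B for $187.04
  Dave Thomas (London) bought Widget B for $81.73
  Heidi Thomas (Dublin) bought Part S for $75.8

Total per person:
  Olivia Brown: $336.86
  Dave Thomas: $250.87
  Heidi Thomas: $159.63

Top spender: Olivia Brown ($336.86)

Olivia Brown ($336.86)


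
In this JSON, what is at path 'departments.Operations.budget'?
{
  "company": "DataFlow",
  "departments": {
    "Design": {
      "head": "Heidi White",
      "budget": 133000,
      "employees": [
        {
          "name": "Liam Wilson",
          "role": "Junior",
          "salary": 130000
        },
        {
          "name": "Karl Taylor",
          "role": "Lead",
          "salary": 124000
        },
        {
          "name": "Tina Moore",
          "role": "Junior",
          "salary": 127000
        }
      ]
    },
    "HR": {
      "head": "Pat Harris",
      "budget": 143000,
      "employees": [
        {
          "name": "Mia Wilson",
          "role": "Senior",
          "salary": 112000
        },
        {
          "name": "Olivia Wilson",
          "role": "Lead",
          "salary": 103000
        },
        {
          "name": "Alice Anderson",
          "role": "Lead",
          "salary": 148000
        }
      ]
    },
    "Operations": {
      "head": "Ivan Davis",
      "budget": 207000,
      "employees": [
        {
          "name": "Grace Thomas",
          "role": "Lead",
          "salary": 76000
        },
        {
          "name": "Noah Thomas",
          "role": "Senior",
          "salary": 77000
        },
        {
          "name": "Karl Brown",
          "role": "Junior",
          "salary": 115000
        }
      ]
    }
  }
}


Path: departments.Operations.budget

Navigate:
  -> departments
  -> Operations
  -> budget = 207000

207000


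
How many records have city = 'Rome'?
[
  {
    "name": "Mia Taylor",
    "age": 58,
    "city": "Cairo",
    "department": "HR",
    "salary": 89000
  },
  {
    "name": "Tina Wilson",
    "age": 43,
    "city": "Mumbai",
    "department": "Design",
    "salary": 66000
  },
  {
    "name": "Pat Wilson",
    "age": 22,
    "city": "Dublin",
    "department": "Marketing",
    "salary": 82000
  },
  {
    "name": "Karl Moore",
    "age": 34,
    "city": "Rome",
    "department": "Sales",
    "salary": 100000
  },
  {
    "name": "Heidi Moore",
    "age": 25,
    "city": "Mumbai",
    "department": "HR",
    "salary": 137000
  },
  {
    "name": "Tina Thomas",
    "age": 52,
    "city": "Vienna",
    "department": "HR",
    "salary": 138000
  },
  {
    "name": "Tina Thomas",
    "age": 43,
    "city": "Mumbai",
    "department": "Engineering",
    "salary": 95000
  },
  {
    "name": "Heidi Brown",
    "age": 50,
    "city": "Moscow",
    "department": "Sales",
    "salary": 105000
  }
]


Data: 8 records
Condition: city = 'Rome'

Checking each record:
  Mia Taylor: Cairo
  Tina Wilson: Mumbai
  Pat Wilson: Dublin
  Karl Moore: Rome MATCH
  Heidi Moore: Mumbai
  Tina Thomas: Vienna
  Tina Thomas: Mumbai
  Heidi Brown: Moscow

Count: 1

1


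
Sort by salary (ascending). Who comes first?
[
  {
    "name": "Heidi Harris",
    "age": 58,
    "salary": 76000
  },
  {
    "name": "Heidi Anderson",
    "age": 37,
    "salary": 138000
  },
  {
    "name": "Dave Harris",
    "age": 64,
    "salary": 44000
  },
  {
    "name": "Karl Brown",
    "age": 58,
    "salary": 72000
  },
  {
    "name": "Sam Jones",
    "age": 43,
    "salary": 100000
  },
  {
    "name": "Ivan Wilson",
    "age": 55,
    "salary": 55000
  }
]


Sort by: salary (ascending)

Sorted order:
  1. Dave Harris (salary = 44000)
  2. Ivan Wilson (salary = 55000)
  3. Karl Brown (salary = 72000)
  4. Heidi Harris (salary = 76000)
  5. Sam Jones (salary = 100000)
  6. Heidi Anderson (salary = 138000)

First: Dave Harris

Dave Harris


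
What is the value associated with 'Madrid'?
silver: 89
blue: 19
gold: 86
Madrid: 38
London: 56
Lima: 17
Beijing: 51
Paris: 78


Looking up key 'Madrid'
Value: 38

38


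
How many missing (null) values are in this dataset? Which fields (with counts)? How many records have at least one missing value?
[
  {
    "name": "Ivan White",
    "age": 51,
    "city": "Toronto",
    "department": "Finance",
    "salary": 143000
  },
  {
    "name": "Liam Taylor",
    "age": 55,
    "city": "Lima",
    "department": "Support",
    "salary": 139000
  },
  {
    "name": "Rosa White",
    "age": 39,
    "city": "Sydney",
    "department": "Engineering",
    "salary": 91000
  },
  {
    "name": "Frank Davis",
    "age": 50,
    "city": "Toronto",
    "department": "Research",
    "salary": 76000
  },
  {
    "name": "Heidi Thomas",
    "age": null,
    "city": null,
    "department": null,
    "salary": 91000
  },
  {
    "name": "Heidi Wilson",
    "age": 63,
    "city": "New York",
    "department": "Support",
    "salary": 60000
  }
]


Checking for missing (null) values in 6 records:

  Ivan White: complete
  Liam Taylor: complete
  Rosa White: complete
  Frank Davis: complete
  Heidi Thomas: age, city, department
  Heidi Wilson: complete

Per field:
  name: 0 missing
  age: 1 missing
  city: 1 missing
  department: 1 missing
  salary: 0 missing

Total missing values: 3
Records with any missing: 1

3 missing values (age: 1, city: 1, department: 1); 1 incomplete records


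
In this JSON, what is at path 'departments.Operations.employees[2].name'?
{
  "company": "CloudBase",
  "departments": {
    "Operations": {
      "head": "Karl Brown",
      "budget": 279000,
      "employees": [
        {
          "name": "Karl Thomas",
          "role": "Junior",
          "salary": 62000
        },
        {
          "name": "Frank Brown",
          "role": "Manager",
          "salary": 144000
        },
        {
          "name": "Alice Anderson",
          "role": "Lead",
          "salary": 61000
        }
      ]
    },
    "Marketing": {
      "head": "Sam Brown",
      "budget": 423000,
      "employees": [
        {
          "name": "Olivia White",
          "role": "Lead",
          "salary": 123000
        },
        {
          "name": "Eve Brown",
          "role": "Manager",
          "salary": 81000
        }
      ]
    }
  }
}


Path: departments.Operations.employees[2].name

Navigate:
  -> departments
  -> Operations
  -> employees[2].name = 'Alice Anderson'

Alice Anderson


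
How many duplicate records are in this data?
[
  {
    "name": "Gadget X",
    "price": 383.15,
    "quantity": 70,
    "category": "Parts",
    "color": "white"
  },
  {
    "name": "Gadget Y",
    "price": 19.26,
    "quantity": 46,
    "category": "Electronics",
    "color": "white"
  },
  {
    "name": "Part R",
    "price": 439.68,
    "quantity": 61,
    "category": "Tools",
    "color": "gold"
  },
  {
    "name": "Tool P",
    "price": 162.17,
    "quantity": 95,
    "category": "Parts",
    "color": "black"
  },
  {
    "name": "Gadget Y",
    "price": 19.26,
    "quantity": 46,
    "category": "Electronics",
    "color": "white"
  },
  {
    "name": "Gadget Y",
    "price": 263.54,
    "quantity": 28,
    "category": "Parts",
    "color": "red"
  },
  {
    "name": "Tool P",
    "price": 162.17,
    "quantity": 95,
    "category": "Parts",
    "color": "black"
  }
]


Checking 7 records for duplicates:

  Row 1: Gadget X ($383.15, qty 70)
  Row 2: Gadget Y ($19.26, qty 46)
  Row 3: Part R ($439.68, qty 61)
  Row 4: Tool P ($162.17, qty 95)
  Row 5: Gadget Y ($19.26, qty 46) <-- DUPLICATE
  Row 6: Gadget Y ($263.54, qty 28)
  Row 7: Tool P ($162.17, qty 95) <-- DUPLICATE

Duplicates found: 2
Unique records: 5

2 duplicates, 5 unique


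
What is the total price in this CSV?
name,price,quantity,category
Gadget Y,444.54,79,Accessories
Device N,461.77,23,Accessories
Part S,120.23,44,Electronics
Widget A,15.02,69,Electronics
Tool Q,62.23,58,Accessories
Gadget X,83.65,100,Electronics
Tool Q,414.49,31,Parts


Computing total price:
Values: [444.54, 461.77, 120.23, 15.02, 62.23, 83.65, 414.49]
Sum = 1601.93

1601.93


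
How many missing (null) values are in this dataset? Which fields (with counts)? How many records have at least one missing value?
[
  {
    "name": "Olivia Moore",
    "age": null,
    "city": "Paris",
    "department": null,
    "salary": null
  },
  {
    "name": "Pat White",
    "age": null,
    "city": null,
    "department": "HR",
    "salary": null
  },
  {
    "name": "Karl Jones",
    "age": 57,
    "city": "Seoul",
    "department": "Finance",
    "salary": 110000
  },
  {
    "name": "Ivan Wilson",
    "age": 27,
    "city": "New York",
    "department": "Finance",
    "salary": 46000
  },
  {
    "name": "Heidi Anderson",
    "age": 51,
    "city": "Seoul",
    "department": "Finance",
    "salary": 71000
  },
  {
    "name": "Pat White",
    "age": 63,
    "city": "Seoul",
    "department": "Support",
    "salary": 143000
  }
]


Checking for missing (null) values in 6 records:

  Olivia Moore: age, department, salary
  Pat White: age, city, salary
  Karl Jones: complete
  Ivan Wilson: complete
  Heidi Anderson: complete
  Pat White: complete

Per field:
  name: 0 missing
  age: 2 missing
  city: 1 missing
  department: 1 missing
  salary: 2 missing

Total missing values: 6
Records with any missing: 2

6 missing values (age: 2, city: 1, department: 1, salary: 2); 2 incomplete records


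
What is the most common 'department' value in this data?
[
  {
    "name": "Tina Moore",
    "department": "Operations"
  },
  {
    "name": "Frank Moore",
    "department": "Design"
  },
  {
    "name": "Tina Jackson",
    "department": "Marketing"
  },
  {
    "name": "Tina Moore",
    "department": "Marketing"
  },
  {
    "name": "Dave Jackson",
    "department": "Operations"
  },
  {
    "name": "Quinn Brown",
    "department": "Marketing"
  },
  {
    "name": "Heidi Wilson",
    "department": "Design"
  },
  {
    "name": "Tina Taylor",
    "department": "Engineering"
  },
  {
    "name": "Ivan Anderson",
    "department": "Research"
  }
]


Counting 'department' values across 9 records:

  Marketing: 3 ###
  Operations: 2 ##
  Design: 2 ##
  Engineering: 1 #
  Research: 1 #

Most common: Marketing (3 times)

Marketing (3 times)


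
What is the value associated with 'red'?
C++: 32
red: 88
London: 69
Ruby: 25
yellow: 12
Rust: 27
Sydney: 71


Looking up key 'red'
Value: 88

88


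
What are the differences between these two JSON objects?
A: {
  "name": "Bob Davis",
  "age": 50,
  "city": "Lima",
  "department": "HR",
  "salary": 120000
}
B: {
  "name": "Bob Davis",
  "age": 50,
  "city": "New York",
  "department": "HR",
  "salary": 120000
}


Comparing each field (in key order):
  name: same
  age: same
  city: DIFFERENT
  department: same
  salary: same
Differences:
  city: Lima -> New York

1 field(s) changed

1 change: city


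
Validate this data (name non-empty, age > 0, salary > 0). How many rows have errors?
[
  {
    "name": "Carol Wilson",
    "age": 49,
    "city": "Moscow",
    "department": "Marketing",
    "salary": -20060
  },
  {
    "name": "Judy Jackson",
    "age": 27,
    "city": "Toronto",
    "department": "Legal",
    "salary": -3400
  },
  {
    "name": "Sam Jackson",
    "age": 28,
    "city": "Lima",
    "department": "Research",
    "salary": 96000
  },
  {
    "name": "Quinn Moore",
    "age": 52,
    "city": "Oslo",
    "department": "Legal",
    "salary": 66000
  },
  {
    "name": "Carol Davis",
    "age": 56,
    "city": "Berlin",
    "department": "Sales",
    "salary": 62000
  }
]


Validating 5 records:
Rules: name non-empty, age > 0, salary > 0

  Row 1 (Carol Wilson): negative salary: -20060
  Row 2 (Judy Jackson): negative salary: -3400
  Row 3 (Sam Jackson): OK
  Row 4 (Quinn Moore): OK
  Row 5 (Carol Davis): OK

Total errors: 2

2 errors


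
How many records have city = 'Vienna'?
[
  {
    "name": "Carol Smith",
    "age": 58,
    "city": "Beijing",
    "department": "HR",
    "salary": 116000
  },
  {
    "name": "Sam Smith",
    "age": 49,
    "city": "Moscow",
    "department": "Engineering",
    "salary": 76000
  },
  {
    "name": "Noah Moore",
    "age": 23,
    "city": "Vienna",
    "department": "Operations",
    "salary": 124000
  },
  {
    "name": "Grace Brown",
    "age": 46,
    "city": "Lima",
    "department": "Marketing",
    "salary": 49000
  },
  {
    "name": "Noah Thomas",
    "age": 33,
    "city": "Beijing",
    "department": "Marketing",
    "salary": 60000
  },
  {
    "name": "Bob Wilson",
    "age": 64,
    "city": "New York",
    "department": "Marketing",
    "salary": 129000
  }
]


Data: 6 records
Condition: city = 'Vienna'

Checking each record:
  Carol Smith: Beijing
  Sam Smith: Moscow
  Noah Moore: Vienna MATCH
  Grace Brown: Lima
  Noah Thomas: Beijing
  Bob Wilson: New York

Count: 1

1


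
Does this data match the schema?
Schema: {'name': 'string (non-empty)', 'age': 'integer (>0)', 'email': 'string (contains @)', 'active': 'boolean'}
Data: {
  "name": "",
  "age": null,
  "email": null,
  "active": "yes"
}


Validating each field against schema:
  name: FAIL ("" is an empty string)
  age: FAIL (null is not an integer)
  email: FAIL (null is not a string)
  active: FAIL ("yes" is not a boolean)

Result: INVALID (4 errors: name, age, email, active)

INVALID (4 errors: name, age, email, active)


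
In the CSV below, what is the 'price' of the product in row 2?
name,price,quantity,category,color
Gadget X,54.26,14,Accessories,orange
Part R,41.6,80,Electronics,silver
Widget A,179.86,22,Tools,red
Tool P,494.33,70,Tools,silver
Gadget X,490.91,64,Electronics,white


Query: Row 2 ('Part R'), column 'price'
Value: 41.6

41.6


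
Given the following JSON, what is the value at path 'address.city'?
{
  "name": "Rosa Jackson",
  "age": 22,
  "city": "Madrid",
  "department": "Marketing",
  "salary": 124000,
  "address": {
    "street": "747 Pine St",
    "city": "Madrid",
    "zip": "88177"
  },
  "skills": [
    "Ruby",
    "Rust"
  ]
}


Query: address.city
Path: address -> city
Value: Madrid

Madrid


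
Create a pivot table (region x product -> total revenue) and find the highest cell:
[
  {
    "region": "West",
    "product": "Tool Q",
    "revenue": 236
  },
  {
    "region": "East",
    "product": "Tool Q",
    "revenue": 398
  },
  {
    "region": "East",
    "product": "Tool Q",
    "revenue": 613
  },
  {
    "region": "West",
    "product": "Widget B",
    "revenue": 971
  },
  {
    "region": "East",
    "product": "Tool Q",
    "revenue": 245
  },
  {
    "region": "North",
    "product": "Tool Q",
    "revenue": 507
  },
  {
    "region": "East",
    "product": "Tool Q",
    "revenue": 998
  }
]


Pivot: region (rows) x product (columns) -> total revenue

     Tool Q        Widget B    
East          2254             0  
North          507             0  
West           236           971  

Highest: East / Tool Q = $2254

East / Tool Q = $2254


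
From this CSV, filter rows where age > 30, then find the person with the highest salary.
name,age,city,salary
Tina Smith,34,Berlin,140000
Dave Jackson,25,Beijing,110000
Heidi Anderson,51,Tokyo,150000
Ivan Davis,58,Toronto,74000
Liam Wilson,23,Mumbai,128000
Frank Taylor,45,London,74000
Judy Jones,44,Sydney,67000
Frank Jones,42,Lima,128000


Filter: age > 30
Sort by: salary (descending)

Filtered records (6):
  Heidi Anderson, age 51, salary $150000
  Tina Smith, age 34, salary $140000
  Frank Jones, age 42, salary $128000
  Ivan Davis, age 58, salary $74000
  Frank Taylor, age 45, salary $74000
  Judy Jones, age 44, salary $67000

Highest salary: Heidi Anderson ($150000)

Heidi Anderson


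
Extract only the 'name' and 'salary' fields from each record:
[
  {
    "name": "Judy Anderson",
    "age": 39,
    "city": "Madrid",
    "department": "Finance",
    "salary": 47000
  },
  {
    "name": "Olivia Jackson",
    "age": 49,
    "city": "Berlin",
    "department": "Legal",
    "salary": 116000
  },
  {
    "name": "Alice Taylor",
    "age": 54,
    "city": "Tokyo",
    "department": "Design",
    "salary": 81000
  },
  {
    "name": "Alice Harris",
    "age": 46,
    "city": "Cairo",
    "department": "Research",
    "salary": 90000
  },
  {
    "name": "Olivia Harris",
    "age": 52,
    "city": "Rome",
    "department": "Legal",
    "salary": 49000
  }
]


Original: 5 records with fields: name, age, city, department, salary
Keep: ['name', 'salary']
Drop: ['age', 'city', 'department']
Result: 5 records, 2 fields each

[
  {
    "name": "Judy Anderson",
    "salary": 47000
  },
  {
    "name": "Olivia Jackson",
    "salary": 116000
  },
  {
    "name": "Alice Taylor",
    "salary": 81000
  },
  {
    "name": "Alice Harris",
    "salary": 90000
  },
  {
    "name": "Olivia Harris",
    "salary": 49000
  }
]


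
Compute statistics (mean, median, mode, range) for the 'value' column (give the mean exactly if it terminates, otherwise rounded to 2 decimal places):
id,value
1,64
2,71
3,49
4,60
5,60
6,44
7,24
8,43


Data: [64, 71, 49, 60, 60, 44, 24, 43]
Count: 8
Sum: 415
Mean: 415/8 = 51.875
Sorted: [24, 43, 44, 49, 60, 60, 64, 71]
Median: 54.5
Mode: 60 (2 times)
Range: 71 - 24 = 47
Min: 24, Max: 71

mean=51.875, median=54.5, mode=60, range=47


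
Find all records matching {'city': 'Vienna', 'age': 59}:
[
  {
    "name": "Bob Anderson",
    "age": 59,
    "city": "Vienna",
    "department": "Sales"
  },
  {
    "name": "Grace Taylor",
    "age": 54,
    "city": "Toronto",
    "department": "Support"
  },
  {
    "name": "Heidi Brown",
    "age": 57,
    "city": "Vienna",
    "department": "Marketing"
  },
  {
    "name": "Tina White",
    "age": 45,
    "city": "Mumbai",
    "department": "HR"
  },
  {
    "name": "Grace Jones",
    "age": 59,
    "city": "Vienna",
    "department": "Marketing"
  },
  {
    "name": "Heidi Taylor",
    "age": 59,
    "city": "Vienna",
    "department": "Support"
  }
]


Search criteria: {'city': 'Vienna', 'age': 59}

Checking 6 records:
  Bob Anderson: {city: Vienna, age: 59} <-- MATCH
  Grace Taylor: {city: Toronto, age: 54}
  Heidi Brown: {city: Vienna, age: 57}
  Tina White: {city: Mumbai, age: 45}
  Grace Jones: {city: Vienna, age: 59} <-- MATCH
  Heidi Taylor: {city: Vienna, age: 59} <-- MATCH

Matches: ["Bob Anderson", "Grace Jones", "Heidi Taylor"]

["Bob Anderson", "Grace Jones", "Heidi Taylor"]


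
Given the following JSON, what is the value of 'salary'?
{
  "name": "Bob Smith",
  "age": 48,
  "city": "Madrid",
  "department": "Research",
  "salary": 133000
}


Looking up field 'salary'
Value: 133000

133000


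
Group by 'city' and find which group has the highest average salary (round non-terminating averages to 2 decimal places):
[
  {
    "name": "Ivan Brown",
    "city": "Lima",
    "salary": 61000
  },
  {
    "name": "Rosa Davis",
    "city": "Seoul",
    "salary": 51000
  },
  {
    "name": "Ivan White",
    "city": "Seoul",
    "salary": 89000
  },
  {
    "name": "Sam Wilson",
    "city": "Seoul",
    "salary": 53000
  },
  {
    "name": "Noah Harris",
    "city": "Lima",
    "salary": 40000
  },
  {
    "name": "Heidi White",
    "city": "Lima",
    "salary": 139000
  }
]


Group by: city

Groups:
  Lima: 3 people, avg salary = 240000/3 = $80000
  Seoul: 3 people, avg salary = 193000/3 ≈ $64333.33

Highest average salary: Lima ($80000)

Lima ($80000)


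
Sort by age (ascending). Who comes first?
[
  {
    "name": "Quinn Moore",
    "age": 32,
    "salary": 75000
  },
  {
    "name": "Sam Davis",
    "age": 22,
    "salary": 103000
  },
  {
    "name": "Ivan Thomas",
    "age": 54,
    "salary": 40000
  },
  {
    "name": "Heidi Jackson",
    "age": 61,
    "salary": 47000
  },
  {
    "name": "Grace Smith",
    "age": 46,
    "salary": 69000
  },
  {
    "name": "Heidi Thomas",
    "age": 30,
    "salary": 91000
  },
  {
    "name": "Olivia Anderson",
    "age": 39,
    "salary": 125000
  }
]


Sort by: age (ascending)

Sorted order:
  1. Sam Davis (age = 22)
  2. Heidi Thomas (age = 30)
  3. Quinn Moore (age = 32)
  4. Olivia Anderson (age = 39)
  5. Grace Smith (age = 46)
  6. Ivan Thomas (age = 54)
  7. Heidi Jackson (age = 61)

First: Sam Davis

Sam Davis


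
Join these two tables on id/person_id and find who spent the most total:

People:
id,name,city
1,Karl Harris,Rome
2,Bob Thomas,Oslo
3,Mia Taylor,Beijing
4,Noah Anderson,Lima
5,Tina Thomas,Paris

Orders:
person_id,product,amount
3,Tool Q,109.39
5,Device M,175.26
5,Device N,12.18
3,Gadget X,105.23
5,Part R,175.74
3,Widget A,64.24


Join on: people.id = orders.person_id

Joined rows:
  Mia Taylor (Beijing) bought Tool Q for $109.39
  Tina Thomas (Paris) bought Device M for $175.26
  Tina Thomas (Paris) bought Device N for $12.18
  Mia Taylor (Beijing) bought Gadget X for $105.23
  Tina Thomas (Paris) bought Part R for $175.74
  Mia Taylor (Beijing) bought Widget A for $64.24

Total per person:
  Tina Thomas: $363.18
  Mia Taylor: $278.86

Top spender: Tina Thomas ($363.18)

Tina Thomas ($363.18)


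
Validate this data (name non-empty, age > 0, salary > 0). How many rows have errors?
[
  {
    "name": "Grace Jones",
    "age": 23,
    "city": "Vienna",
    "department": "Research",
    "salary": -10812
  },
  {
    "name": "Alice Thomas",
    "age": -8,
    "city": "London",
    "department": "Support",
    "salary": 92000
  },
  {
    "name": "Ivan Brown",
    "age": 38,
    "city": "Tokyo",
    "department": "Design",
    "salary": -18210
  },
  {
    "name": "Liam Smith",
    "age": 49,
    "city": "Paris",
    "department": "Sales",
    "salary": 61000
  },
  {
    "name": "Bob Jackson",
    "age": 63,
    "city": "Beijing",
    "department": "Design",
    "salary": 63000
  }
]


Validating 5 records:
Rules: name non-empty, age > 0, salary > 0

  Row 1 (Grace Jones): negative salary: -10812
  Row 2 (Alice Thomas): negative age: -8
  Row 3 (Ivan Brown): negative salary: -18210
  Row 4 (Liam Smith): OK
  Row 5 (Bob Jackson): OK

Total errors: 3

3 errors


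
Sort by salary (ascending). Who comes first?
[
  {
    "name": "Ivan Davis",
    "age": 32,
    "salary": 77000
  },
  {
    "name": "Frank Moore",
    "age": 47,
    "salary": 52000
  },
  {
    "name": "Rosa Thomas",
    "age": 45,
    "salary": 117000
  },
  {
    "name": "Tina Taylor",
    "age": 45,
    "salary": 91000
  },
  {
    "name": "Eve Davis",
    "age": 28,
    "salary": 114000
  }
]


Sort by: salary (ascending)

Sorted order:
  1. Frank Moore (salary = 52000)
  2. Ivan Davis (salary = 77000)
  3. Tina Taylor (salary = 91000)
  4. Eve Davis (salary = 114000)
  5. Rosa Thomas (salary = 117000)

First: Frank Moore

Frank Moore


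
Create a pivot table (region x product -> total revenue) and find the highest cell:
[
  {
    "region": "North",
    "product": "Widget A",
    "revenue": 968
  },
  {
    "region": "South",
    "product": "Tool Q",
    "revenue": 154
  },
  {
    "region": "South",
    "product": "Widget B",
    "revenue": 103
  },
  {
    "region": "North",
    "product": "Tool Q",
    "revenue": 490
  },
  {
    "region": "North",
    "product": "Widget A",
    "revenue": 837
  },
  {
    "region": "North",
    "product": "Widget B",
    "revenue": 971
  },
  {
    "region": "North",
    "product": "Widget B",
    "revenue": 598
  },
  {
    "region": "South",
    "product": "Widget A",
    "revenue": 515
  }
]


Pivot: region (rows) x product (columns) -> total revenue

     Tool Q        Widget A      Widget B    
North          490          1805          1569  
South          154           515           103  

Highest: North / Widget A = $1805

North / Widget A = $1805


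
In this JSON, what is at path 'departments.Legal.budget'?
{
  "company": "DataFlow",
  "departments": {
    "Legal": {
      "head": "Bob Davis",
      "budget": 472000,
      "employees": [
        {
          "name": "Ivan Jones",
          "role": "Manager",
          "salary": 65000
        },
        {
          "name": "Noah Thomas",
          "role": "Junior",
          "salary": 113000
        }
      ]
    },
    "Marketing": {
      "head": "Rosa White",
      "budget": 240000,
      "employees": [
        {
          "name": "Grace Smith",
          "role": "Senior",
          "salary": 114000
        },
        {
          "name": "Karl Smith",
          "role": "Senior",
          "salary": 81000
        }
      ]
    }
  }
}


Path: departments.Legal.budget

Navigate:
  -> departments
  -> Legal
  -> budget = 472000

472000


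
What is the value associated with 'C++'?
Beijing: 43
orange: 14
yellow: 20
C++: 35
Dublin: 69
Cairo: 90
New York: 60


Looking up key 'C++'
Value: 35

35


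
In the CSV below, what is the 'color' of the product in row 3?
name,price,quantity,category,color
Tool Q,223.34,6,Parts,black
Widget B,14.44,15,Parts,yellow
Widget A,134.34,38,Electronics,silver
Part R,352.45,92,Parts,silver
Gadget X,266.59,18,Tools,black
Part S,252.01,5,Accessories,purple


Query: Row 3 ('Widget A'), column 'color'
Value: silver

silver


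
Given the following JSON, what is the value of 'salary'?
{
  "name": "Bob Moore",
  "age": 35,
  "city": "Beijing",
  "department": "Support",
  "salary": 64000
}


Looking up field 'salary'
Value: 64000

64000


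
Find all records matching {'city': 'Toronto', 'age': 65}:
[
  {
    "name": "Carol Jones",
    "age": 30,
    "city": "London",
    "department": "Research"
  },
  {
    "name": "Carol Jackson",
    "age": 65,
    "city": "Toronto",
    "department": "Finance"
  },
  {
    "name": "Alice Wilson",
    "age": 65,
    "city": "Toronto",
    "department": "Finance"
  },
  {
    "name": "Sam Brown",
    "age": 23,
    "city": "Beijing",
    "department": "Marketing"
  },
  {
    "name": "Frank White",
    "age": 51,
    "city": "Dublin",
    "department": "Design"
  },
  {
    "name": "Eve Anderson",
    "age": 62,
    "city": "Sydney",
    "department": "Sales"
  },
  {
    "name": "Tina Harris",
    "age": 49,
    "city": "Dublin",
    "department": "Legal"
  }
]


Search criteria: {'city': 'Toronto', 'age': 65}

Checking 7 records:
  Carol Jones: {city: London, age: 30}
  Carol Jackson: {city: Toronto, age: 65} <-- MATCH
  Alice Wilson: {city: Toronto, age: 65} <-- MATCH
  Sam Brown: {city: Beijing, age: 23}
  Frank White: {city: Dublin, age: 51}
  Eve Anderson: {city: Sydney, age: 62}
  Tina Harris: {city: Dublin, age: 49}

Matches: ["Carol Jackson", "Alice Wilson"]

["Carol Jackson", "Alice Wilson"]


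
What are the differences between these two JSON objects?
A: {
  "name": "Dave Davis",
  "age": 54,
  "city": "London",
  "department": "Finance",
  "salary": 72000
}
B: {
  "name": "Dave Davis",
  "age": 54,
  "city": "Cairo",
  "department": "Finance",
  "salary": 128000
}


Comparing each field (in key order):
  name: same
  age: same
  city: DIFFERENT
  department: same
  salary: DIFFERENT
Differences:
  city: London -> Cairo
  salary: 72000 -> 128000

2 field(s) changed

2 changes: city, salary


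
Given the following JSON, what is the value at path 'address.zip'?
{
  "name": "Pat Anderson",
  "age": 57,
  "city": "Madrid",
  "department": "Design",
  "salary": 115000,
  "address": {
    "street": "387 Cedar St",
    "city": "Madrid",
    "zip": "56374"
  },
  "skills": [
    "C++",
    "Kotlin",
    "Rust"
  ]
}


Query: address.zip
Path: address -> zip
Value: 56374

56374


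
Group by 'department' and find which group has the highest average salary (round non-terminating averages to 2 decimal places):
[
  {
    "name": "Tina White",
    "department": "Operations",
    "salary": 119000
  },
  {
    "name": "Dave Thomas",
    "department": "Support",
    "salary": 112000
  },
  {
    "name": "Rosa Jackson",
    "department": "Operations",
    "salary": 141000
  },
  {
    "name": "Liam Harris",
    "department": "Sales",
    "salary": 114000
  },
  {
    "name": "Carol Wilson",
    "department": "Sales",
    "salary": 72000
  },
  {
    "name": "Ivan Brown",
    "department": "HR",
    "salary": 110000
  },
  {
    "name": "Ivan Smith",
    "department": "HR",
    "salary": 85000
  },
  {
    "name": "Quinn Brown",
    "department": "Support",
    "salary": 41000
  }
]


Group by: department

Groups:
  HR: 2 people, avg salary = 195000/2 = $97500
  Operations: 2 people, avg salary = 260000/2 = $130000
  Sales: 2 people, avg salary = 186000/2 = $93000
  Support: 2 people, avg salary = 153000/2 = $76500

Highest average salary: Operations ($130000)

Operations ($130000)


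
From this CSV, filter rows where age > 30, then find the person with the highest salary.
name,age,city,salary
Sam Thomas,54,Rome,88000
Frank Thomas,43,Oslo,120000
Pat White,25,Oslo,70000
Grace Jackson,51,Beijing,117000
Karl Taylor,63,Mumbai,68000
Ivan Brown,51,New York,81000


Filter: age > 30
Sort by: salary (descending)

Filtered records (5):
  Frank Thomas, age 43, salary $120000
  Grace Jackson, age 51, salary $117000
  Sam Thomas, age 54, salary $88000
  Ivan Brown, age 51, salary $81000
  Karl Taylor, age 63, salary $68000

Highest salary: Frank Thomas ($120000)

Frank Thomas


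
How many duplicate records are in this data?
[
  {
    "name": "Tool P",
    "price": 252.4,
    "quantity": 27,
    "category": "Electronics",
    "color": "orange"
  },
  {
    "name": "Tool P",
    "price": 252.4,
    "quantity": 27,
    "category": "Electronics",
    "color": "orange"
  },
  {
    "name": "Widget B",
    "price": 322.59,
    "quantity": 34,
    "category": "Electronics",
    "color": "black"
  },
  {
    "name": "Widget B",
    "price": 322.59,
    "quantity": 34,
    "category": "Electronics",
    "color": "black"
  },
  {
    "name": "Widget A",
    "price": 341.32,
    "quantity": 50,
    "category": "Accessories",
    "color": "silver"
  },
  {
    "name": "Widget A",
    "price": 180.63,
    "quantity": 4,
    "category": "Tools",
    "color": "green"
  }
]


Checking 6 records for duplicates:

  Row 1: Tool P ($252.4, qty 27)
  Row 2: Tool P ($252.4, qty 27) <-- DUPLICATE
  Row 3: Widget B ($322.59, qty 34)
  Row 4: Widget B ($322.59, qty 34) <-- DUPLICATE
  Row 5: Widget A ($341.32, qty 50)
  Row 6: Widget A ($180.63, qty 4)

Duplicates found: 2
Unique records: 4

2 duplicates, 4 unique


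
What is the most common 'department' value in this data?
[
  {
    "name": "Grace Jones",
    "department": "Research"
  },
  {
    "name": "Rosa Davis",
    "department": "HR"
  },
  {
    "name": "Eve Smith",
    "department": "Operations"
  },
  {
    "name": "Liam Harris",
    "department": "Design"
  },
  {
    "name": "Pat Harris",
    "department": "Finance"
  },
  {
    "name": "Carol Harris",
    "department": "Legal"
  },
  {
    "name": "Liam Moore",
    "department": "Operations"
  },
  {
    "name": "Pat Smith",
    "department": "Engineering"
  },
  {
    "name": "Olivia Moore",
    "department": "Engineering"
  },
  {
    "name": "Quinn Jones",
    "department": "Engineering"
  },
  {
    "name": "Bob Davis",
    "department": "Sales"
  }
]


Counting 'department' values across 11 records:

  Engineering: 3 ###
  Operations: 2 ##
  Research: 1 #
  HR: 1 #
  Design: 1 #
  Finance: 1 #
  Legal: 1 #
  Sales: 1 #

Most common: Engineering (3 times)

Engineering (3 times)


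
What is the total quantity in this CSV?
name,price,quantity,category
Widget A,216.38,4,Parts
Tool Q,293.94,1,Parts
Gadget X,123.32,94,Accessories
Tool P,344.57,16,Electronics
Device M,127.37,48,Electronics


Computing total quantity:
Values: [4, 1, 94, 16, 48]
Sum = 163

163


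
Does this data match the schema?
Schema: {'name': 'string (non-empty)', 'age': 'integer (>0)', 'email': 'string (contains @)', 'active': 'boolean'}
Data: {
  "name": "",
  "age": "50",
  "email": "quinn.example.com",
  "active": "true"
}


Validating each field against schema:
  name: FAIL ("" is an empty string)
  age: FAIL ("50" is not an integer)
  email: FAIL ("quinn.example.com" does not contain @)
  active: FAIL ("true" is not a boolean)

Result: INVALID (4 errors: name, age, email, active)

INVALID (4 errors: name, age, email, active)


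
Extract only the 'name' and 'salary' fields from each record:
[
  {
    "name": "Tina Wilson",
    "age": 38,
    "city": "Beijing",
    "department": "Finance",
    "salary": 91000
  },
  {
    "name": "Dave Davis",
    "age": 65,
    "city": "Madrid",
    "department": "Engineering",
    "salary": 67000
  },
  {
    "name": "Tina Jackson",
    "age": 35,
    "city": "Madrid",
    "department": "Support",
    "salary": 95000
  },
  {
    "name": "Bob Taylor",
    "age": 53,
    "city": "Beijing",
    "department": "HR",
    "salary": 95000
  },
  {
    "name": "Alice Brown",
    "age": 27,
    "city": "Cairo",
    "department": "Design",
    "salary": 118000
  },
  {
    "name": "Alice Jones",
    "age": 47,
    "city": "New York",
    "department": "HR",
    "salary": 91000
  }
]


Original: 6 records with fields: name, age, city, department, salary
Keep: ['name', 'salary']
Drop: ['age', 'city', 'department']
Result: 6 records, 2 fields each

[
  {
    "name": "Tina Wilson",
    "salary": 91000
  },
  {
    "name": "Dave Davis",
    "salary": 67000
  },
  {
    "name": "Tina Jackson",
    "salary": 95000
  },
  {
    "name": "Bob Taylor",
    "salary": 95000
  },
  {
    "name": "Alice Brown",
    "salary": 118000
  },
  {
    "name": "Alice Jones",
    "salary": 91000
  }
]


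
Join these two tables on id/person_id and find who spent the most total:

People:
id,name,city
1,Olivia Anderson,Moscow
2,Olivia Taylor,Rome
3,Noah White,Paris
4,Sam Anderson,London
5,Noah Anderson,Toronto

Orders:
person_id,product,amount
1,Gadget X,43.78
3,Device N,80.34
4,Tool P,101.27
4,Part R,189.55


Join on: people.id = orders.person_id

Joined rows:
  Olivia Anderson (Moscow) bought Gadget X for $43.78
  Noah White (Paris) bought Device N for $80.34
  Sam Anderson (London) bought Tool P for $101.27
  Sam Anderson (London) bought Part R for $189.55

Total per person:
  Sam Anderson: $290.82
  Noah White: $80.34
  Olivia Anderson: $43.78

Top spender: Sam Anderson ($290.82)

Sam Anderson ($290.82)


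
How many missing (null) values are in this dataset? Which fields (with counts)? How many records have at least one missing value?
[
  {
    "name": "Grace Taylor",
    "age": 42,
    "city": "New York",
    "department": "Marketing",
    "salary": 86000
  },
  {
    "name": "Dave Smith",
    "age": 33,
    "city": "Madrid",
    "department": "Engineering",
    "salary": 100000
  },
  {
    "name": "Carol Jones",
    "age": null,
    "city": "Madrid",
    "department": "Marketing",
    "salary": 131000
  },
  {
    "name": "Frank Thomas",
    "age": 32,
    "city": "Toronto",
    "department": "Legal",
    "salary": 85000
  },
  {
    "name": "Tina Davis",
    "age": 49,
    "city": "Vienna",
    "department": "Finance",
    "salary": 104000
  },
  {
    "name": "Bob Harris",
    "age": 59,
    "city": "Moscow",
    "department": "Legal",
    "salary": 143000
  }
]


Checking for missing (null) values in 6 records:

  Grace Taylor: complete
  Dave Smith: complete
  Carol Jones: age
  Frank Thomas: complete
  Tina Davis: complete
  Bob Harris: complete

Per field:
  name: 0 missing
  age: 1 missing
  city: 0 missing
  department: 0 missing
  salary: 0 missing

Total missing values: 1
Records with any missing: 1

1 missing values (age: 1); 1 incomplete records


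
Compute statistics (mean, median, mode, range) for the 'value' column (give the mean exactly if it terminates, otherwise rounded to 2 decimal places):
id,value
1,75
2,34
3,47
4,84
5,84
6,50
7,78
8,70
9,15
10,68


Data: [75, 34, 47, 84, 84, 50, 78, 70, 15, 68]
Count: 10
Sum: 605
Mean: 605/10 = 60.5
Sorted: [15, 34, 47, 50, 68, 70, 75, 78, 84, 84]
Median: 69.0
Mode: 84 (2 times)
Range: 84 - 15 = 69
Min: 15, Max: 84

mean=60.5, median=69.0, mode=84, range=69


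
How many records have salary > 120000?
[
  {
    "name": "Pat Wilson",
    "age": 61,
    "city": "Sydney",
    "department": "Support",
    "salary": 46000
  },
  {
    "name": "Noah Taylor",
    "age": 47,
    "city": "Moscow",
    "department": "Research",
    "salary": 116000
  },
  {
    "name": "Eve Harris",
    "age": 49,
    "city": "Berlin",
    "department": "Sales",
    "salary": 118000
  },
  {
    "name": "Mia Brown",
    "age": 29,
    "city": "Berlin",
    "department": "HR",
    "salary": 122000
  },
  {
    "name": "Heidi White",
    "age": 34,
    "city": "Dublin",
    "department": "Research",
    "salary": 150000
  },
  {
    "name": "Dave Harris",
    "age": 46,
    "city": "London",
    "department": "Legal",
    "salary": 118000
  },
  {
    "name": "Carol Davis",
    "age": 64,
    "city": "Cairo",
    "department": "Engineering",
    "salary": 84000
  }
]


Data: 7 records
Condition: salary > 120000

Checking each record:
  Pat Wilson: 46000
  Noah Taylor: 116000
  Eve Harris: 118000
  Mia Brown: 122000 MATCH
  Heidi White: 150000 MATCH
  Dave Harris: 118000
  Carol Davis: 84000

Count: 2

2


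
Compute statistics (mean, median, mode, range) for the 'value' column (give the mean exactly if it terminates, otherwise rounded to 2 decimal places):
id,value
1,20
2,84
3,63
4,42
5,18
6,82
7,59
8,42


Data: [20, 84, 63, 42, 18, 82, 59, 42]
Count: 8
Sum: 410
Mean: 410/8 = 51.25
Sorted: [18, 20, 42, 42, 59, 63, 82, 84]
Median: 50.5
Mode: 42 (2 times)
Range: 84 - 18 = 66
Min: 18, Max: 84

mean=51.25, median=50.5, mode=42, range=66


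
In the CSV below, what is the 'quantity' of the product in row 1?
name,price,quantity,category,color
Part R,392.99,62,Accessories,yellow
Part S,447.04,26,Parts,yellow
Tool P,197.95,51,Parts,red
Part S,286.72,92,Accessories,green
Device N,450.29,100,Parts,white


Query: Row 1 ('Part R'), column 'quantity'
Value: 62

62


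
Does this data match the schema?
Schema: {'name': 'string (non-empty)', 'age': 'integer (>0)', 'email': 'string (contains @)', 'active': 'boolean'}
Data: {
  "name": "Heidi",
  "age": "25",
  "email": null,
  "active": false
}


Validating each field against schema:
  name: OK (non-empty string)
  age: FAIL ("25" is not an integer)
  email: FAIL (null is not a string)
  active: OK (boolean)

Result: INVALID (2 errors: age, email)

INVALID (2 errors: age, email)


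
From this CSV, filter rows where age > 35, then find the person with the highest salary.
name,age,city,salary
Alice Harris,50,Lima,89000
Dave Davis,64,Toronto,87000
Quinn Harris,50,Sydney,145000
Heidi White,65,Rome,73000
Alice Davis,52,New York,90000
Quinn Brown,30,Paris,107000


Filter: age > 35
Sort by: salary (descending)

Filtered records (5):
  Quinn Harris, age 50, salary $145000
  Alice Davis, age 52, salary $90000
  Alice Harris, age 50, salary $89000
  Dave Davis, age 64, salary $87000
  Heidi White, age 65, salary $73000

Highest salary: Quinn Harris ($145000)

Quinn Harris


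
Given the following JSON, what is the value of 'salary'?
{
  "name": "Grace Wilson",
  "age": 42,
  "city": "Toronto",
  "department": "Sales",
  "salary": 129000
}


Looking up field 'salary'
Value: 129000

129000


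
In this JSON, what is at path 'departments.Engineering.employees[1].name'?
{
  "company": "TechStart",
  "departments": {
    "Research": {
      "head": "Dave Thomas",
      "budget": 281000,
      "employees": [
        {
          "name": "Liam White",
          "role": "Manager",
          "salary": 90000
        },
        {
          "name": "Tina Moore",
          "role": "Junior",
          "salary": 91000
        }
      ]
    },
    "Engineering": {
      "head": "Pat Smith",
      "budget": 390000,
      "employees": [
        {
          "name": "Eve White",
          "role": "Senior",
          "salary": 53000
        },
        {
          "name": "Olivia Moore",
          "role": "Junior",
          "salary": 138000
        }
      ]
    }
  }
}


Path: departments.Engineering.employees[1].name

Navigate:
  -> departments
  -> Engineering
  -> employees[1].name = 'Olivia Moore'

Olivia Moore
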